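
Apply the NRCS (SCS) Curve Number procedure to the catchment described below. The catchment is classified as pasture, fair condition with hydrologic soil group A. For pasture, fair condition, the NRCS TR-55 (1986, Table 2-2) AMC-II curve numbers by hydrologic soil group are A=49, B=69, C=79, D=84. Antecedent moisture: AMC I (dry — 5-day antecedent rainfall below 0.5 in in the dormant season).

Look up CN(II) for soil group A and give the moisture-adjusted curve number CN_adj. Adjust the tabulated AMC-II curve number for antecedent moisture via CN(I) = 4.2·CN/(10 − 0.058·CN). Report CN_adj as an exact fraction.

CN_adj = 34300/1193 ≈ 28.751

NRCS table: pasture, fair condition, soil group A → CN(II) = 49
Dry (AMC I): CN(I) = 4.2·49/(10 − 0.058·49) = (1029/5)/(3579/500) = 34300/1193 ≈ 28.751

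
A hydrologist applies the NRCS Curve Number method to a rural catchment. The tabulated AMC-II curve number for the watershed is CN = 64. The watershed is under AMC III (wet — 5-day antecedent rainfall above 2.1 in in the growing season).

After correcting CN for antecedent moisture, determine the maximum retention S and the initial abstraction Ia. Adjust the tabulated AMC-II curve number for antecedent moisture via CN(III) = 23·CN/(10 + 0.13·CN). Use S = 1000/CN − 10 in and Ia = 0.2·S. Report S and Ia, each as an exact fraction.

Wet (AMC III): CN(III) = 23·64/(10 + 0.13·64) = 1472/(458/25) = 18400/229 ≈ 80.349
S = 1000/(18400/229) − 10 = 225/92 in ≈ 2.446 in
Initial abstraction Ia = S/5 = (225/92)/5 = 45/92 ≈ 0.489 in

S = 225/92 in ≈ 2.446 in; Ia = 45/92 in ≈ 0.489 in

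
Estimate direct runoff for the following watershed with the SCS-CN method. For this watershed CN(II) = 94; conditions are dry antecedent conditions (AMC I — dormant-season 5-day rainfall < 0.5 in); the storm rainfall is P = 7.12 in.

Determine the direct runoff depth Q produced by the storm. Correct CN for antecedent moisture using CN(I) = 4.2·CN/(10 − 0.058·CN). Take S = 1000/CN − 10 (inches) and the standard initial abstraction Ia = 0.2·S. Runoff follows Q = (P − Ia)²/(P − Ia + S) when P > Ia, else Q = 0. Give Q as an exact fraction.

CN(I) from CN(II)=94: (4.2·94)/(10 − 0.058·94) = 32900/379 ≈ 86.807
Max retention: S = 1000/(32900/379) − 10 = 500/329 in (≈ 1.520 in)
Ia = 0.2S: 0.2·1.520 = 0.304 in (exactly 100/329)
Excess rainfall: 7.120 − 0.304 = 6.816 in; P > Ia so Q > 0
Q = (56062/8225)²/((56062/8225) + 500/329) = (3142947844/67650625)/(68562/8225) = 1571473922/281961225 in ≈ 5.573 in

Q = 1571473922/281961225 in ≈ 5.573 in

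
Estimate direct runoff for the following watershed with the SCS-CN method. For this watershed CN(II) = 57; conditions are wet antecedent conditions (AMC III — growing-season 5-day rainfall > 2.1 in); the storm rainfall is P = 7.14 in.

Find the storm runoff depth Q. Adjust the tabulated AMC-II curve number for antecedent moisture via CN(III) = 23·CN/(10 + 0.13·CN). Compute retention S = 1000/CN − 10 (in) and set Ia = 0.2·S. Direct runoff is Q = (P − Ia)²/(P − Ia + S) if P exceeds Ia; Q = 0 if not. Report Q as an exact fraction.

Q = 180647950729/41953769850 in ≈ 4.306 in

CN(III) from CN(II)=57: (23·57)/(10 + 0.13·57) = 131100/1741 ≈ 75.302
Max retention: S = 1000/(131100/1741) − 10 = 4300/1311 in (≈ 3.280 in)
Initial abstraction Ia = S/5 = (4300/1311)/5 = 860/1311 ≈ 0.656 in
Since P=7.140 > Ia=0.656: effective rainfall P−Ia = 425027/65550 in
Q = (425027/65550)²/((425027/65550) + 4300/1311) = (180647950729/4296802500)/(640027/65550) = 180647950729/41953769850 in ≈ 4.306 in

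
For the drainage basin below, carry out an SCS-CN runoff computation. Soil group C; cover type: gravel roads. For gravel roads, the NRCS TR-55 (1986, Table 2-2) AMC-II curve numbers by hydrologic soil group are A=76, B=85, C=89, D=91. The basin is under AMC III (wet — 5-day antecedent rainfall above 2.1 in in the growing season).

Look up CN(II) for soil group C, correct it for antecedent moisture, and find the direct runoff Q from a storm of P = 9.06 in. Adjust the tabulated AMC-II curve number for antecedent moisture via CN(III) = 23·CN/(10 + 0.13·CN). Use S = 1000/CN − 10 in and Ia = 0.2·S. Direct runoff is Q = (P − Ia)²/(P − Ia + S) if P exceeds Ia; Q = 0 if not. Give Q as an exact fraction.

Q = 839589196681/99411633850 in ≈ 8.446 in

NRCS table: gravel roads, soil group C → CN(II) = 89
CN(III) from CN(II)=89: (23·89)/(10 + 0.13·89) = 204700/2157 ≈ 94.900
S = 1000/(204700/2157) − 10 = 1100/2047 in ≈ 0.537 in
Ia = 0.2S: 0.2·0.537 = 0.107 in (exactly 220/2047)
P − Ia = 9.060 − 0.107 = 916291/102350 ≈ 8.953 in (> 0, runoff occurs)
Q = (916291/102350)²/((916291/102350) + 1100/2047) = (839589196681/10475522500)/(971291/102350) = 839589196681/99411633850 in ≈ 8.446 in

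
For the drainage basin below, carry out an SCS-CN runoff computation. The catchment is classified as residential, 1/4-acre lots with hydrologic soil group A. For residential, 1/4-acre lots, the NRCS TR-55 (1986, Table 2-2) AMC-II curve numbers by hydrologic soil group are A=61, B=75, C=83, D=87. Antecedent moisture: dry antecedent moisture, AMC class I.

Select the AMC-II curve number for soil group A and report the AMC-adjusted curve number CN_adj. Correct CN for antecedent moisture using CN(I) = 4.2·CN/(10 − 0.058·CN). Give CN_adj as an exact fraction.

NRCS table: residential, 1/4-acre lots, soil group A → CN(II) = 61
CN(I) from CN(II)=61: (4.2·61)/(10 − 0.058·61) = 42700/1077 ≈ 39.647

CN_adj = 42700/1077 ≈ 39.647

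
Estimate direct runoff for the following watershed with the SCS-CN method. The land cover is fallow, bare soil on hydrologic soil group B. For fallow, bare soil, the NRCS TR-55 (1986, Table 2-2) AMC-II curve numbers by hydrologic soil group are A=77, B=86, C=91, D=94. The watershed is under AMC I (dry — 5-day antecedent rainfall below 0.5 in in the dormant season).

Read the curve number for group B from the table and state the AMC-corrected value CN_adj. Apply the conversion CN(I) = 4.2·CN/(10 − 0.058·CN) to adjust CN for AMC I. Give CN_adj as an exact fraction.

NRCS table: fallow, bare soil, soil group B → CN(II) = 86
Adjust CN=86 to AMC I: 4.2·86/(10 − 0.058·86) → (1806/5) ÷ (1253/250) = 12900/179 ≈ 72.067

CN_adj = 12900/179 ≈ 72.067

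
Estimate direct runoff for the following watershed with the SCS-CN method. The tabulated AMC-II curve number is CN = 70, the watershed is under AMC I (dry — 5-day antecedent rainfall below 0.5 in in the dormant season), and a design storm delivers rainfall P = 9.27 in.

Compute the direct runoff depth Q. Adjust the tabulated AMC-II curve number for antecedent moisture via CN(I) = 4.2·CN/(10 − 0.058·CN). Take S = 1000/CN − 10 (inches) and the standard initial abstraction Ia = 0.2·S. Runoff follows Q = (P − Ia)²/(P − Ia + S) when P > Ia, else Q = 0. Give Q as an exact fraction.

Dry (AMC I): CN(I) = 4.2·70/(10 − 0.058·70) = 294/(297/50) = 4900/99 ≈ 49.495
S = 1000/(4900/99) − 10 = 500/49 in ≈ 10.204 in
Initial abstraction Ia = S/5 = (500/49)/5 = 100/49 ≈ 2.041 in
P − Ia = 9.270 − 2.041 = 35423/4900 ≈ 7.229 in (> 0, runoff occurs)
Q = (35423/4900)²/((35423/4900) + 500/49) = (1254788929/24010000)/(85423/4900) = 1254788929/418572700 in ≈ 2.998 in

Q = 1254788929/418572700 in ≈ 2.998 in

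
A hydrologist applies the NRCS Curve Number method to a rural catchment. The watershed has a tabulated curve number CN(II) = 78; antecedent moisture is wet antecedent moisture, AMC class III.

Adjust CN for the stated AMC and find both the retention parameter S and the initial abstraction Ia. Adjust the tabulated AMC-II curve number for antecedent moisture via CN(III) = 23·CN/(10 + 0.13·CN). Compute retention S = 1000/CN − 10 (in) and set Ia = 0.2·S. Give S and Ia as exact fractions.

S = 1100/897 in ≈ 1.226 in; Ia = 220/897 in ≈ 0.245 in

Adjust CN=78 to AMC III: 23·78/(10 + 0.13·78) → 1794 ÷ (1007/50) = 89700/1007 ≈ 89.076
Max retention: S = 1000/(89700/1007) − 10 = 1100/897 in (≈ 1.226 in)
Initial abstraction Ia = S/5 = (1100/897)/5 = 220/897 ≈ 0.245 in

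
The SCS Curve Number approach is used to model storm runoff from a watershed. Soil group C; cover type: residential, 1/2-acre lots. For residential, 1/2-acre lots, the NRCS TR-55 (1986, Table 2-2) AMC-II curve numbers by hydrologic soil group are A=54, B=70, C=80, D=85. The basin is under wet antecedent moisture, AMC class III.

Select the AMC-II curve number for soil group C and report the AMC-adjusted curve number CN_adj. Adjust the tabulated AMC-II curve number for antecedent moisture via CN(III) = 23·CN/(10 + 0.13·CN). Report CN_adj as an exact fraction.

CN_adj = 4600/51 ≈ 90.196

NRCS table: residential, 1/2-acre lots, soil group C → CN(II) = 80
Adjust CN=80 to AMC III: 23·80/(10 + 0.13·80) → 1840 ÷ (102/5) = 4600/51 ≈ 90.196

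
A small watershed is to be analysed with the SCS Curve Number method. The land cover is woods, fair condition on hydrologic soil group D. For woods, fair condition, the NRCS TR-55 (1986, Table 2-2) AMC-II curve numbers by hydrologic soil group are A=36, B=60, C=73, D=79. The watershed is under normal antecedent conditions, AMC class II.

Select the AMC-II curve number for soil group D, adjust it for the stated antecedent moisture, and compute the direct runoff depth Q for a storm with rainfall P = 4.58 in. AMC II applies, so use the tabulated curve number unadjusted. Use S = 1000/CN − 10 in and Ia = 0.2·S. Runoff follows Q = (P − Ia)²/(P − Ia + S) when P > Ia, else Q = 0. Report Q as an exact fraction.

NRCS table: woods, fair condition, soil group D → CN(II) = 79
Average conditions: CN = 79 (no AMC adjustment).
Retention S: 1000/CN − 10 with CN=79.000 → S = 210/79 ≈ 2.658 in
Ia = 0.2S: 0.2·2.658 = 0.532 in (exactly 42/79)
Since P=4.580 > Ia=0.532: effective rainfall P−Ia = 15991/3950 in
Runoff Q = (P−Ia)²/(P−Ia+S) = (4.048)²/(4.048+2.658) = 255712081/104639450 ≈ 2.444 in

Q = 255712081/104639450 in ≈ 2.444 in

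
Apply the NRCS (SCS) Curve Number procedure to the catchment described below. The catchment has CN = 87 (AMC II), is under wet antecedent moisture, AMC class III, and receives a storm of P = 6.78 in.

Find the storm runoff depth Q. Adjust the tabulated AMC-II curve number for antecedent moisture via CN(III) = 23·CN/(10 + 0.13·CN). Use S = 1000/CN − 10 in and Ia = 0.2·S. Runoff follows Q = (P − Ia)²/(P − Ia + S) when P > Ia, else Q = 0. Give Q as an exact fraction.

CN(III) from CN(II)=87: (23·87)/(10 + 0.13·87) = 200100/2131 ≈ 93.900
Retention S: 1000/CN − 10 with CN=93.900 → S = 1300/2001 ≈ 0.650 in
Ia = 0.2·(1300/2001) = 260/2001 in ≈ 0.130 in
Excess rainfall: 6.780 − 0.130 = 6.650 in; P > Ia so Q > 0
Q = (665339/100050)²/((665339/100050) + 1300/2001) = (442675984921/10010002500)/(730339/100050) = 442675984921/73070416950 in ≈ 6.058 in

Q = 442675984921/73070416950 in ≈ 6.058 in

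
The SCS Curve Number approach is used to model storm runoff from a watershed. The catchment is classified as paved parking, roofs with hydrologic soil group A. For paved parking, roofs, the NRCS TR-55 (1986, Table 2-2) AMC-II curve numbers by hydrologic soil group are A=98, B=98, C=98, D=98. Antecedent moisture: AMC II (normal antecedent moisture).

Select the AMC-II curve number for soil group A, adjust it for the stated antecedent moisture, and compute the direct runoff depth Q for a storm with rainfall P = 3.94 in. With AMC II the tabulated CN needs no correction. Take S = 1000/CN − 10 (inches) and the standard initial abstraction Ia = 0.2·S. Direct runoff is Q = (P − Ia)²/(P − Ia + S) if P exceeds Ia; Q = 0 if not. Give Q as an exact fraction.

NRCS table: paved parking, roofs, soil group A → CN(II) = 98
CN(II) = 98; AMC II needs no correction.
Max retention: S = 1000/98 − 10 = 10/49 in (≈ 0.204 in)
Ia = 0.2·(10/49) = 2/49 in ≈ 0.041 in
P − Ia = 3.940 − 0.041 = 9553/2450 ≈ 3.899 in (> 0, runoff occurs)
Q = (9553/2450)²/((9553/2450) + 10/49) = (91259809/6002500)/(10053/2450) = 91259809/24629850 in ≈ 3.705 in

Q = 91259809/24629850 in ≈ 3.705 in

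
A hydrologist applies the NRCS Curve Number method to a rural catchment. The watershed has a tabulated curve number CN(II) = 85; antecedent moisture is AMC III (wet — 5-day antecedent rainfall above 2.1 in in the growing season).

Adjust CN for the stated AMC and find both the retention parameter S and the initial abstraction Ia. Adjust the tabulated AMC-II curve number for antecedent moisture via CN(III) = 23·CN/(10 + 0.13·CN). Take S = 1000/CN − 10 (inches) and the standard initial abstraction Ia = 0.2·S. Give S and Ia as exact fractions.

CN(III) from CN(II)=85: (23·85)/(10 + 0.13·85) = 39100/421 ≈ 92.874
Max retention: S = 1000/(39100/421) − 10 = 300/391 in (≈ 0.767 in)
Ia = 0.2·(300/391) = 60/391 in ≈ 0.153 in

S = 300/391 in ≈ 0.767 in; Ia = 60/391 in ≈ 0.153 in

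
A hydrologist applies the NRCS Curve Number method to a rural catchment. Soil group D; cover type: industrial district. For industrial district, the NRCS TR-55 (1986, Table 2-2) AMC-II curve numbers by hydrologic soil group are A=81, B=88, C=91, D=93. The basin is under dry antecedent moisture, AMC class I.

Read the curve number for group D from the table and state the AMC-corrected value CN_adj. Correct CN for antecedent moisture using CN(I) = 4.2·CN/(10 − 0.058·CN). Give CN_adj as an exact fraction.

CN_adj = 27900/329 ≈ 84.802

NRCS table: industrial district, soil group D → CN(II) = 93
CN(I) from CN(II)=93: (4.2·93)/(10 − 0.058·93) = 27900/329 ≈ 84.802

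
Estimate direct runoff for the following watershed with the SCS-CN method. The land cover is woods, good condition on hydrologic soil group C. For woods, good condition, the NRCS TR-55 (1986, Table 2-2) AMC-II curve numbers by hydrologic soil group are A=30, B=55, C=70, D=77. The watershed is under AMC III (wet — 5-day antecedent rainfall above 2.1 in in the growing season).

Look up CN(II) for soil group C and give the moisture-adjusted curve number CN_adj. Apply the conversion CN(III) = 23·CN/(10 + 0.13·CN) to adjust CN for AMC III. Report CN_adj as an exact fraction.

NRCS table: woods, good condition, soil group C → CN(II) = 70
Adjust CN=70 to AMC III: 23·70/(10 + 0.13·70) → 1610 ÷ (191/10) = 16100/191 ≈ 84.293

CN_adj = 16100/191 ≈ 84.293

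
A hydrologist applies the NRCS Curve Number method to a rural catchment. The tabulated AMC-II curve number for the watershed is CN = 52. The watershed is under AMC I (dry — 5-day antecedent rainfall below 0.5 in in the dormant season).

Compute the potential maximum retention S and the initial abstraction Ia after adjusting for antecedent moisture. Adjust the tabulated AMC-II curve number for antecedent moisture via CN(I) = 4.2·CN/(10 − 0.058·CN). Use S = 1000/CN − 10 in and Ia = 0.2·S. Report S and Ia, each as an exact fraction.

CN(I) from CN(II)=52: (4.2·52)/(10 − 0.058·52) = 9100/291 ≈ 31.271
S = 1000/(9100/291) − 10 = 2000/91 in ≈ 21.978 in
Ia = 0.2·(2000/91) = 400/91 in ≈ 4.396 in

S = 2000/91 in ≈ 21.978 in; Ia = 400/91 in ≈ 4.396 in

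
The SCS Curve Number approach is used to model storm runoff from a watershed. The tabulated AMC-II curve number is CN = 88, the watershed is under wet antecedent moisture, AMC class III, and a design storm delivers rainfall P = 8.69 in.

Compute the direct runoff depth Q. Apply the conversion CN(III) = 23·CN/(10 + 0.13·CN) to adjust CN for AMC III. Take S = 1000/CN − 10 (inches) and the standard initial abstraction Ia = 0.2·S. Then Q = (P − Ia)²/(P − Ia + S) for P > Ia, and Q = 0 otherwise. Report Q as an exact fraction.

Wet (AMC III): CN(III) = 23·88/(10 + 0.13·88) = 2024/(536/25) = 6325/67 ≈ 94.403
S = 1000/(6325/67) − 10 = 150/253 in ≈ 0.593 in
Ia = 0.2S: 0.2·0.593 = 0.119 in (exactly 30/253)
Excess rainfall: 8.690 − 0.119 = 8.571 in; P > Ia so Q > 0
Q = (216857/25300)²/((216857/25300) + 150/253) = (47026958449/640090000)/(231857/25300) = 47026958449/5865982100 in ≈ 8.017 in

Q = 47026958449/5865982100 in ≈ 8.017 in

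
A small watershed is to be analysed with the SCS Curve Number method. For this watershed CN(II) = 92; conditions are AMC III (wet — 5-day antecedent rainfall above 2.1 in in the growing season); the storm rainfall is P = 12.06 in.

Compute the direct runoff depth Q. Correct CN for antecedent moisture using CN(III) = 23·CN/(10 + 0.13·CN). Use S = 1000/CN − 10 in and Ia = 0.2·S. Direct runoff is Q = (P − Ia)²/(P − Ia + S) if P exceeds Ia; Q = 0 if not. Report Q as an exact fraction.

Q = 100480758169/8648806150 in ≈ 11.618 in

Wet (AMC III): CN(III) = 23·92/(10 + 0.13·92) = 2116/(549/25) = 52900/549 ≈ 96.357
Max retention: S = 1000/(52900/549) − 10 = 200/529 in (≈ 0.378 in)
Ia = 0.2·(200/529) = 40/529 in ≈ 0.076 in
P − Ia = 12.060 − 0.076 = 316987/26450 ≈ 11.984 in (> 0, runoff occurs)
Runoff Q = (P−Ia)²/(P−Ia+S) = (11.984)²/(11.984+0.378) = 100480758169/8648806150 ≈ 11.618 in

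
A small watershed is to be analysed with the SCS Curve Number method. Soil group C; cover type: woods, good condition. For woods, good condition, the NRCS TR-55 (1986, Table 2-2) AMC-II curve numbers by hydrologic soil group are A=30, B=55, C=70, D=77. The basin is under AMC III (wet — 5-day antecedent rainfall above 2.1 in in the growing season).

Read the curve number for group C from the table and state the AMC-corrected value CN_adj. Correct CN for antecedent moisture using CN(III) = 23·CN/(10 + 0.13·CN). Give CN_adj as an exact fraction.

NRCS table: woods, good condition, soil group C → CN(II) = 70
CN(III) from CN(II)=70: (23·70)/(10 + 0.13·70) = 16100/191 ≈ 84.293

CN_adj = 16100/191 ≈ 84.293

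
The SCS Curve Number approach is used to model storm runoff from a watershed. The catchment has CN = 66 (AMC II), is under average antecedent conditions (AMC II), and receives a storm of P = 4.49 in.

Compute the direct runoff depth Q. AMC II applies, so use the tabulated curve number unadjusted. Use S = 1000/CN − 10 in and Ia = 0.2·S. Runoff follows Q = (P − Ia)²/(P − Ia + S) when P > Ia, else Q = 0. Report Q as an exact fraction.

Q = 130347889/93776100 in ≈ 1.390 in

AMC II — tabulated CN = 66 applies directly.
S = 1000/66 − 10 = 170/33 in ≈ 5.152 in
Ia = 0.2·(170/33) = 34/33 in ≈ 1.030 in
Since P=4.490 > Ia=1.030: effective rainfall P−Ia = 11417/3300 in
Q = (11417/3300)²/((11417/3300) + 170/33) = (130347889/10890000)/(28417/3300) = 130347889/93776100 in ≈ 1.390 in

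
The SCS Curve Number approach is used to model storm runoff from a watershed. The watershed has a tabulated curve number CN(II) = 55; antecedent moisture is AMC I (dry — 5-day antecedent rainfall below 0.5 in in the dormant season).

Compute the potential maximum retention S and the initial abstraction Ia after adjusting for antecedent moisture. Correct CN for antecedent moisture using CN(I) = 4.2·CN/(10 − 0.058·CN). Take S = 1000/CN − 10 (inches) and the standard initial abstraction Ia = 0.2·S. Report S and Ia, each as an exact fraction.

S = 1500/77 in ≈ 19.481 in; Ia = 300/77 in ≈ 3.896 in

Adjust CN=55 to AMC I: 4.2·55/(10 − 0.058·55) → 231 ÷ (681/100) = 7700/227 ≈ 33.921
S = 1000/(7700/227) − 10 = 1500/77 in ≈ 19.481 in
Ia = 0.2·(1500/77) = 300/77 in ≈ 3.896 in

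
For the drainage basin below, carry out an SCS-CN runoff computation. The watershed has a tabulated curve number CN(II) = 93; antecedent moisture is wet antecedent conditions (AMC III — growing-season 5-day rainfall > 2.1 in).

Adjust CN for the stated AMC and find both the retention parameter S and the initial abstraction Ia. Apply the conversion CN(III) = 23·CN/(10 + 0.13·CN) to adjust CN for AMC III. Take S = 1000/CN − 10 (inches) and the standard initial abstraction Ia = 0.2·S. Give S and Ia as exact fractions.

Adjust CN=93 to AMC III: 23·93/(10 + 0.13·93) → 2139 ÷ (2209/100) = 213900/2209 ≈ 96.831
Max retention: S = 1000/(213900/2209) − 10 = 700/2139 in (≈ 0.327 in)
Initial abstraction Ia = S/5 = (700/2139)/5 = 140/2139 ≈ 0.065 in

S = 700/2139 in ≈ 0.327 in; Ia = 140/2139 in ≈ 0.065 in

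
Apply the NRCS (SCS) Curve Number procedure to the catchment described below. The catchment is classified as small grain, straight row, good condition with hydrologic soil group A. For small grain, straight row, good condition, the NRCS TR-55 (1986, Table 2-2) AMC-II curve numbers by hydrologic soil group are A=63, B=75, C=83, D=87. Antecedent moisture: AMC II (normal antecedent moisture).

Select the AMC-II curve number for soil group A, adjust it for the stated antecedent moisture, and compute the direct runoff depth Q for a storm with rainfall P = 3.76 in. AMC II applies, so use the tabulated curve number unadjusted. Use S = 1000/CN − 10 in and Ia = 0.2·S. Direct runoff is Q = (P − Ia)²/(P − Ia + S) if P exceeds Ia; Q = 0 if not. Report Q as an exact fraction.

Q = 8290592/10491075 in ≈ 0.790 in

NRCS table: small grain, straight row, good condition, soil group A → CN(II) = 63
AMC II — tabulated CN = 63 applies directly.
Max retention: S = 1000/63 − 10 = 370/63 in (≈ 5.873 in)
Ia = 0.2·(370/63) = 74/63 in ≈ 1.175 in
Since P=3.760 > Ia=1.175: effective rainfall P−Ia = 4072/1575 in
Runoff Q = (P−Ia)²/(P−Ia+S) = (2.585)²/(2.585+5.873) = 8290592/10491075 ≈ 0.790 in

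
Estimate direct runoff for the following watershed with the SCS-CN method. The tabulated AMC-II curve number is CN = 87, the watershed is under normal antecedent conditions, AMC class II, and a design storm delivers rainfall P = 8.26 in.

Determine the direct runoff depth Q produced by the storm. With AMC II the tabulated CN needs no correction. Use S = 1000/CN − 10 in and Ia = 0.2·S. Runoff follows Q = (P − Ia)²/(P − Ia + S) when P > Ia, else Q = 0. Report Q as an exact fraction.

CN(II) = 87; AMC II needs no correction.
Retention S: 1000/CN − 10 with CN=87.000 → S = 130/87 ≈ 1.494 in
Ia = 0.2S: 0.2·1.494 = 0.299 in (exactly 26/87)
Since P=8.260 > Ia=0.299: effective rainfall P−Ia = 34631/4350 in
Q: (34631/4350)² ÷ (41131/4350) = 1199306161/178919850 in (≈ 6.703 in)

Q = 1199306161/178919850 in ≈ 6.703 in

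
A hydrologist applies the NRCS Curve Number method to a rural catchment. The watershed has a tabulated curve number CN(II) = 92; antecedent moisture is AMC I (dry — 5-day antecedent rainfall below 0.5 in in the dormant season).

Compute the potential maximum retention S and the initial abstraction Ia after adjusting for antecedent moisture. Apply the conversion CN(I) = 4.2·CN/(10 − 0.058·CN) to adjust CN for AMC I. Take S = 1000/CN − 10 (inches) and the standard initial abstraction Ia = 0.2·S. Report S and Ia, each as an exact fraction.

Dry (AMC I): CN(I) = 4.2·92/(10 − 0.058·92) = (1932/5)/(583/125) = 48300/583 ≈ 82.847
S = 1000/(48300/583) − 10 = 1000/483 in ≈ 2.070 in
Ia = 0.2·(1000/483) = 200/483 in ≈ 0.414 in

S = 1000/483 in ≈ 2.070 in; Ia = 200/483 in ≈ 0.414 in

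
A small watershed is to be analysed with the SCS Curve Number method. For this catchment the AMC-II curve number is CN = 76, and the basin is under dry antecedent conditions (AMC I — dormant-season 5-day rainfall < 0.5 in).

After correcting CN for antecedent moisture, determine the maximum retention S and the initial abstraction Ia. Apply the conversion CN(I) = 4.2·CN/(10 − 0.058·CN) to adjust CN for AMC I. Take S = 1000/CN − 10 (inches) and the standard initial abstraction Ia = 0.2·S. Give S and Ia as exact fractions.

Dry (AMC I): CN(I) = 4.2·76/(10 − 0.058·76) = (1596/5)/(699/125) = 13300/233 ≈ 57.082
Max retention: S = 1000/(13300/233) − 10 = 1000/133 in (≈ 7.519 in)
Initial abstraction Ia = S/5 = (1000/133)/5 = 200/133 ≈ 1.504 in

S = 1000/133 in ≈ 7.519 in; Ia = 200/133 in ≈ 1.504 in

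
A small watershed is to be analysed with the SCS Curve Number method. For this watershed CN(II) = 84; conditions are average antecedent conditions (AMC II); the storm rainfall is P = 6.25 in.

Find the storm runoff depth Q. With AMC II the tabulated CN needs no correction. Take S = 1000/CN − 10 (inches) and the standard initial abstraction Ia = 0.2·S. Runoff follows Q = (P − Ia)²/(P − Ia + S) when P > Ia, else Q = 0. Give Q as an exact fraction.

Q = 243049/54852 in ≈ 4.431 in

AMC II — tabulated CN = 84 applies directly.
Max retention: S = 1000/84 − 10 = 40/21 in (≈ 1.905 in)
Ia = 0.2S: 0.2·1.905 = 0.381 in (exactly 8/21)
P − Ia = 6.250 − 0.381 = 493/84 ≈ 5.869 in (> 0, runoff occurs)
Q = (493/84)²/((493/84) + 40/21) = (243049/7056)/(653/84) = 243049/54852 in ≈ 4.431 in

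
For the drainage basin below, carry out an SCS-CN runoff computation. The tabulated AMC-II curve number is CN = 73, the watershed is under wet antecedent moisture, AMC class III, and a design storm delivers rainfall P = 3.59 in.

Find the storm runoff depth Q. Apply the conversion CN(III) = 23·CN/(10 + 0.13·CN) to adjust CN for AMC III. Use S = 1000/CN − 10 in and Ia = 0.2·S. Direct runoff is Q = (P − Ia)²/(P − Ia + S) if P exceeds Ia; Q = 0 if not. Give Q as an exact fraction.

Q = 301138635121/137469971900 in ≈ 2.191 in

Wet (AMC III): CN(III) = 23·73/(10 + 0.13·73) = 1679/(1949/100) = 167900/1949 ≈ 86.147
Retention S: 1000/CN − 10 with CN=86.147 → S = 2700/1679 ≈ 1.608 in
Initial abstraction Ia = S/5 = (2700/1679)/5 = 540/1679 ≈ 0.322 in
P − Ia = 3.590 − 0.322 = 548761/167900 ≈ 3.268 in (> 0, runoff occurs)
Q: (548761/167900)² ÷ (818761/167900) = 301138635121/137469971900 in (≈ 2.191 in)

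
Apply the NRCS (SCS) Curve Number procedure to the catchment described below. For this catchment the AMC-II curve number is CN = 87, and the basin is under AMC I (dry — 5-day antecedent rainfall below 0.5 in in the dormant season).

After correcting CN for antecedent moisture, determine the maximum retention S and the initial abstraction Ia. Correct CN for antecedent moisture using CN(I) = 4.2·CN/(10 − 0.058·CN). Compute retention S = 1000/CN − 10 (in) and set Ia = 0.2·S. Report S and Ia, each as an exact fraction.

Adjust CN=87 to AMC I: 4.2·87/(10 − 0.058·87) → (1827/5) ÷ (2477/500) = 182700/2477 ≈ 73.759
S = 1000/(182700/2477) − 10 = 6500/1827 in ≈ 3.558 in
Ia = 0.2·(6500/1827) = 1300/1827 in ≈ 0.712 in

S = 6500/1827 in ≈ 3.558 in; Ia = 1300/1827 in ≈ 0.712 in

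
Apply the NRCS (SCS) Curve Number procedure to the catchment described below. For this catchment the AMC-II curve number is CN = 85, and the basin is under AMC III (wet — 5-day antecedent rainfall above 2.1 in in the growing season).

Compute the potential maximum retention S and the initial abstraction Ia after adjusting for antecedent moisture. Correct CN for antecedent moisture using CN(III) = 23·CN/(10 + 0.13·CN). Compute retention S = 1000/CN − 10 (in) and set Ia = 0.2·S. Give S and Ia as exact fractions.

S = 300/391 in ≈ 0.767 in; Ia = 60/391 in ≈ 0.153 in

Wet (AMC III): CN(III) = 23·85/(10 + 0.13·85) = 1955/(421/20) = 39100/421 ≈ 92.874
Retention S: 1000/CN − 10 with CN=92.874 → S = 300/391 ≈ 0.767 in
Ia = 0.2·(300/391) = 60/391 in ≈ 0.153 in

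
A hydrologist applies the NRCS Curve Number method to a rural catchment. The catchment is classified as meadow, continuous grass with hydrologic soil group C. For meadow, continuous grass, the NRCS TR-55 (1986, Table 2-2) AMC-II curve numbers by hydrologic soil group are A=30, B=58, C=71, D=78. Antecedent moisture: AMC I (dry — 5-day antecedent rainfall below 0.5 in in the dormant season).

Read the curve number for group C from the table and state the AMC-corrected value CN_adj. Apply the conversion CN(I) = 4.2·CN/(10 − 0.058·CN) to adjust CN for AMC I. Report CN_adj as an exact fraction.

CN_adj = 149100/2941 ≈ 50.697

NRCS table: meadow, continuous grass, soil group C → CN(II) = 71
Adjust CN=71 to AMC I: 4.2·71/(10 − 0.058·71) → (1491/5) ÷ (2941/500) = 149100/2941 ≈ 50.697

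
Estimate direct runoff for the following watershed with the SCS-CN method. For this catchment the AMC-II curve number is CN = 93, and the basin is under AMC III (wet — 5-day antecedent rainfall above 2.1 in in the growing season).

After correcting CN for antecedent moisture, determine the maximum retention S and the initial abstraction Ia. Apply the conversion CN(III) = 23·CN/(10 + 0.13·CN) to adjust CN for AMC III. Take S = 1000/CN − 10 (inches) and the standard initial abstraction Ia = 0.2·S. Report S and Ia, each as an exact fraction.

S = 700/2139 in ≈ 0.327 in; Ia = 140/2139 in ≈ 0.065 in

CN(III) from CN(II)=93: (23·93)/(10 + 0.13·93) = 213900/2209 ≈ 96.831
Retention S: 1000/CN − 10 with CN=96.831 → S = 700/2139 ≈ 0.327 in
Ia = 0.2S: 0.2·0.327 = 0.065 in (exactly 140/2139)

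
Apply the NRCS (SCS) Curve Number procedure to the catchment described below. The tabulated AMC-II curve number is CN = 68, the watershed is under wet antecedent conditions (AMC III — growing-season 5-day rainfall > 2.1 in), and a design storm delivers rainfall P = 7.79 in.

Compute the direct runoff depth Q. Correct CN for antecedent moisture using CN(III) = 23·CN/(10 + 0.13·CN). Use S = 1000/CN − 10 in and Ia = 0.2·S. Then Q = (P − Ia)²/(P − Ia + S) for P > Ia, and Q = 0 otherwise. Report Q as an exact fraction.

Q = 83283610921/14411829900 in ≈ 5.779 in

CN(III) from CN(II)=68: (23·68)/(10 + 0.13·68) = 39100/471 ≈ 83.015
Max retention: S = 1000/(39100/471) − 10 = 800/391 in (≈ 2.046 in)
Ia = 0.2S: 0.2·2.046 = 0.409 in (exactly 160/391)
Since P=7.790 > Ia=0.409: effective rainfall P−Ia = 288589/39100 in
Q: (288589/39100)² ÷ (368589/39100) = 83283610921/14411829900 in (≈ 5.779 in)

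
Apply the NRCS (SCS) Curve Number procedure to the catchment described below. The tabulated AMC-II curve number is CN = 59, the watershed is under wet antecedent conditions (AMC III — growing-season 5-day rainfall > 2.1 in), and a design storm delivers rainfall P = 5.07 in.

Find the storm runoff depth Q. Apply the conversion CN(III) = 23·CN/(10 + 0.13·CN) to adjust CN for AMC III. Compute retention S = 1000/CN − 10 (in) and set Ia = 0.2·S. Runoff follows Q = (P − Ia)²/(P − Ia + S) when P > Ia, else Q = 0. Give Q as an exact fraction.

Q = 367234788001/137871064300 in ≈ 2.664 in

Wet (AMC III): CN(III) = 23·59/(10 + 0.13·59) = 1357/(1767/100) = 135700/1767 ≈ 76.797
Retention S: 1000/CN − 10 with CN=76.797 → S = 4100/1357 ≈ 3.021 in
Initial abstraction Ia = S/5 = (4100/1357)/5 = 820/1357 ≈ 0.604 in
P − Ia = 5.070 − 0.604 = 605999/135700 ≈ 4.466 in (> 0, runoff occurs)
Runoff Q = (P−Ia)²/(P−Ia+S) = (4.466)²/(4.466+3.021) = 367234788001/137871064300 ≈ 2.664 in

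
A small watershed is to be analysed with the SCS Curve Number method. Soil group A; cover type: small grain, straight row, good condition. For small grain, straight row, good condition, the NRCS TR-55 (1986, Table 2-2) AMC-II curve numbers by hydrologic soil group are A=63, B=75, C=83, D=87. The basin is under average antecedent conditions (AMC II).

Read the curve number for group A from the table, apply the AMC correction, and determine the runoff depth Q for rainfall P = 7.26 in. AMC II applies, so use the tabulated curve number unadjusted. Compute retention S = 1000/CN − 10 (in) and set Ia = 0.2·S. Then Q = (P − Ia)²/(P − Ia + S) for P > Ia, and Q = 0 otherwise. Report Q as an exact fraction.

NRCS table: small grain, straight row, good condition, soil group A → CN(II) = 63
Average conditions: CN = 63 (no AMC adjustment).
Retention S: 1000/CN − 10 with CN=63.000 → S = 370/63 ≈ 5.873 in
Initial abstraction Ia = S/5 = (370/63)/5 = 74/63 ≈ 1.175 in
Since P=7.260 > Ia=1.175: effective rainfall P−Ia = 19169/3150 in
Q: (19169/3150)² ÷ (37669/3150) = 367450561/118657350 in (≈ 3.097 in)

Q = 367450561/118657350 in ≈ 3.097 in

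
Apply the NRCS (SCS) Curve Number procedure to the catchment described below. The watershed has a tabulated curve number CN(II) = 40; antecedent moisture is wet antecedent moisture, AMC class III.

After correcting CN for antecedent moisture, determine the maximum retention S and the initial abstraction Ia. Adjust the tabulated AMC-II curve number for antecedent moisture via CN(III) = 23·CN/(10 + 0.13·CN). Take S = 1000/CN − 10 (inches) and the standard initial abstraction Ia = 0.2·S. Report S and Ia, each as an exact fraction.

S = 150/23 in ≈ 6.522 in; Ia = 30/23 in ≈ 1.304 in

CN(III) from CN(II)=40: (23·40)/(10 + 0.13·40) = 1150/19 ≈ 60.526
Max retention: S = 1000/(1150/19) − 10 = 150/23 in (≈ 6.522 in)
Initial abstraction Ia = S/5 = (150/23)/5 = 30/23 ≈ 1.304 in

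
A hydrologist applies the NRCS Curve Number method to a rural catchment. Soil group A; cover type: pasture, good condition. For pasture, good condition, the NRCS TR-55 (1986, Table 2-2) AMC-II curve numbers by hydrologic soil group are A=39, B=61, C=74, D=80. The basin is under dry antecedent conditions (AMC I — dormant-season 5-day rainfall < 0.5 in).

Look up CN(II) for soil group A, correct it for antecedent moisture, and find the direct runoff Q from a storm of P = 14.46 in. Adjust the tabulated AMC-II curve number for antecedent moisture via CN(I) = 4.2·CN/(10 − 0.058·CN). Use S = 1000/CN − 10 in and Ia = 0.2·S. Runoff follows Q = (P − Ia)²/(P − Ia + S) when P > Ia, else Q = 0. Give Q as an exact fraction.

NRCS table: pasture, good condition, soil group A → CN(II) = 39
Adjust CN=39 to AMC I: 4.2·39/(10 − 0.058·39) → (819/5) ÷ (3869/500) = 81900/3869 ≈ 21.168
Max retention: S = 1000/(81900/3869) − 10 = 30500/819 in (≈ 37.241 in)
Ia = 0.2·(30500/819) = 6100/819 in ≈ 7.448 in
Excess rainfall: 14.460 − 7.448 = 7.012 in; P > Ia so Q > 0
Runoff Q = (P−Ia)²/(P−Ia+S) = (7.012)²/(7.012+37.241) = 82447656769/74207010150 ≈ 1.111 in

Q = 82447656769/74207010150 in ≈ 1.111 in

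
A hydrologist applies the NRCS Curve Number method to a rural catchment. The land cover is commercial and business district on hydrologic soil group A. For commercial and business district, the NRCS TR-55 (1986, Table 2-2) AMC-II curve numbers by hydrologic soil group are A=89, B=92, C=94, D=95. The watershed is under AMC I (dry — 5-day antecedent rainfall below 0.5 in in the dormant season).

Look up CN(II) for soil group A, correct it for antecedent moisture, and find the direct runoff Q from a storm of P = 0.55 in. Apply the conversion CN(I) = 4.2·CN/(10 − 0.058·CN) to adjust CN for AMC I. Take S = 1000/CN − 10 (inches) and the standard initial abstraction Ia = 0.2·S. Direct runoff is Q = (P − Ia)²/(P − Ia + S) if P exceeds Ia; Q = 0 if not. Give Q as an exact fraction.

NRCS table: commercial and business district, soil group A → CN(II) = 89
Dry (AMC I): CN(I) = 4.2·89/(10 − 0.058·89) = (1869/5)/(2419/500) = 186900/2419 ≈ 77.263
S = 1000/(186900/2419) − 10 = 5500/1869 in ≈ 2.943 in
Ia = 0.2S: 0.2·2.943 = 0.589 in (exactly 1100/1869)
P = 0.550 ≤ Ia = 0.589 in: entire storm abstracted, Q = 0.

Q = 0 in ≈ 0.000 in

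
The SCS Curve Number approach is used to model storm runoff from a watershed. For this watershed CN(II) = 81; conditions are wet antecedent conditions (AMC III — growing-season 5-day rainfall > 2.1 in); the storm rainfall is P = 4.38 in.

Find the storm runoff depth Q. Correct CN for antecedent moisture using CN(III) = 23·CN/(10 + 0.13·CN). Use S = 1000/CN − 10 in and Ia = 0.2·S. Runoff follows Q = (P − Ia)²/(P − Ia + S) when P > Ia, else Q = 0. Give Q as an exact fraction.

Q = 151318666009/45084320550 in ≈ 3.356 in

Wet (AMC III): CN(III) = 23·81/(10 + 0.13·81) = 1863/(2053/100) = 186300/2053 ≈ 90.745
Max retention: S = 1000/(186300/2053) − 10 = 1900/1863 in (≈ 1.020 in)
Initial abstraction Ia = S/5 = (1900/1863)/5 = 380/1863 ≈ 0.204 in
P − Ia = 4.380 − 0.204 = 388997/93150 ≈ 4.176 in (> 0, runoff occurs)
Q: (388997/93150)² ÷ (483997/93150) = 151318666009/45084320550 in (≈ 3.356 in)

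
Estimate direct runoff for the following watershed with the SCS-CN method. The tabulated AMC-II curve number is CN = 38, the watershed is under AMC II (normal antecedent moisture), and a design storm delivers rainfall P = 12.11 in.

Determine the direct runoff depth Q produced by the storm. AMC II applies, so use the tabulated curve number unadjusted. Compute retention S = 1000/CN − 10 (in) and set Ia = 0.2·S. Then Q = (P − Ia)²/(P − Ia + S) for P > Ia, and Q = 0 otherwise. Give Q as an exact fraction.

Q = 282542481/90837100 in ≈ 3.110 in

Average conditions: CN = 38 (no AMC adjustment).
S = 1000/38 − 10 = 310/19 in ≈ 16.316 in
Initial abstraction Ia = S/5 = (310/19)/5 = 62/19 ≈ 3.263 in
Since P=12.110 > Ia=3.263: effective rainfall P−Ia = 16809/1900 in
Q: (16809/1900)² ÷ (47809/1900) = 282542481/90837100 in (≈ 3.110 in)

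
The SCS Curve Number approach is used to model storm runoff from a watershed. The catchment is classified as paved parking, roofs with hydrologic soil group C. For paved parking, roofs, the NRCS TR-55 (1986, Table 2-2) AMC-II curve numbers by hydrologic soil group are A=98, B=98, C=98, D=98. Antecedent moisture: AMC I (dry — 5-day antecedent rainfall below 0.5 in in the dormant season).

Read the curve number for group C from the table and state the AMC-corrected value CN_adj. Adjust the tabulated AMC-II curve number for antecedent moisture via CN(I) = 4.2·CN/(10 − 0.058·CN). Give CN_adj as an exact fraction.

NRCS table: paved parking, roofs, soil group C → CN(II) = 98
Adjust CN=98 to AMC I: 4.2·98/(10 − 0.058·98) → (2058/5) ÷ (1079/250) = 102900/1079 ≈ 95.366

CN_adj = 102900/1079 ≈ 95.366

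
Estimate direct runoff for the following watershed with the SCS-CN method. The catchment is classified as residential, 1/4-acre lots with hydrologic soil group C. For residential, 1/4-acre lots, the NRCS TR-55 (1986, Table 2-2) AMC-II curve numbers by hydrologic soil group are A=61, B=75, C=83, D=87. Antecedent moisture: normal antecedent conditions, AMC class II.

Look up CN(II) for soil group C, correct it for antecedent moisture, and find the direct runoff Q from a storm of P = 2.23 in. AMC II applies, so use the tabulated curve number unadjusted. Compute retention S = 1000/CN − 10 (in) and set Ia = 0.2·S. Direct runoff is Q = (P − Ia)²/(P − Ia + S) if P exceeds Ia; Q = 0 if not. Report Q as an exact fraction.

Q = 228281881/266504700 in ≈ 0.857 in

NRCS table: residential, 1/4-acre lots, soil group C → CN(II) = 83
AMC II — tabulated CN = 83 applies directly.
Retention S: 1000/CN − 10 with CN=83.000 → S = 170/83 ≈ 2.048 in
Ia = 0.2S: 0.2·2.048 = 0.410 in (exactly 34/83)
P − Ia = 2.230 − 0.410 = 15109/8300 ≈ 1.820 in (> 0, runoff occurs)
Runoff Q = (P−Ia)²/(P−Ia+S) = (1.820)²/(1.820+2.048) = 228281881/266504700 ≈ 0.857 in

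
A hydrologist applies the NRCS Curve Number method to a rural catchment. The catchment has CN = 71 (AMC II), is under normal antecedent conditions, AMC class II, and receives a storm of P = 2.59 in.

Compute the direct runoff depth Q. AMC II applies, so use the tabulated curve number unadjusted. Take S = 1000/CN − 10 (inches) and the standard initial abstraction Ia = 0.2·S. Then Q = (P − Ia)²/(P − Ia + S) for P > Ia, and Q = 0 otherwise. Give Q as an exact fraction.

Q = 158482921/295281900 in ≈ 0.537 in

AMC II — tabulated CN = 71 applies directly.
S = 1000/71 − 10 = 290/71 in ≈ 4.085 in
Ia = 0.2·(290/71) = 58/71 in ≈ 0.817 in
Excess rainfall: 2.590 − 0.817 = 1.773 in; P > Ia so Q > 0
Runoff Q = (P−Ia)²/(P−Ia+S) = (1.773)²/(1.773+4.085) = 158482921/295281900 ≈ 0.537 in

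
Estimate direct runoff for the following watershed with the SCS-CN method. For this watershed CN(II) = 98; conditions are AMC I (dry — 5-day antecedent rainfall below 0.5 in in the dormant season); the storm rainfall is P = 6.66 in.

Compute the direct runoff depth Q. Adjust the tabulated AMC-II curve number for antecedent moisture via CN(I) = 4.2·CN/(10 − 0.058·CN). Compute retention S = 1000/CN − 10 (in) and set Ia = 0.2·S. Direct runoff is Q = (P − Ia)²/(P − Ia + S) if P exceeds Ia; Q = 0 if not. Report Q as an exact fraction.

Adjust CN=98 to AMC I: 4.2·98/(10 − 0.058·98) → (2058/5) ÷ (1079/250) = 102900/1079 ≈ 95.366
Retention S: 1000/CN − 10 with CN=95.366 → S = 500/1029 ≈ 0.486 in
Initial abstraction Ia = S/5 = (500/1029)/5 = 100/1029 ≈ 0.097 in
Excess rainfall: 6.660 − 0.097 = 6.563 in; P > Ia so Q > 0
Q: (337657/51450)² ÷ (362657/51450) = 114012249649/18658702650 in (≈ 6.110 in)

Q = 114012249649/18658702650 in ≈ 6.110 in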